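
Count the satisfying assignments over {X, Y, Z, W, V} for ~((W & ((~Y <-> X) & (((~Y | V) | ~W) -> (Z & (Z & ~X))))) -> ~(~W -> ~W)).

3

Initial set: {~((W & ((~Y <-> X) & (((~Y | V) | ~W) -> (Z & (Z & ~X))))) -> ~(~W -> ~W))}.
~((W & ((~Y <-> X) & (((~Y | V) | ~W) -> (Z & (Z & ~X))))) -> ~(~W -> ~W)): α-rule — add (W & ((~Y <-> X) & (((~Y | V) | ~W) -> (Z & (Z & ~X))))), ~~(~W -> ~W).
(W & ((~Y <-> X) & (((~Y | V) | ~W) -> (Z & (Z & ~X))))): α-rule — add W, ((~Y <-> X) & (((~Y | V) | ~W) -> (Z & (Z & ~X)))).
((~Y <-> X) & (((~Y | V) | ~W) -> (Z & (Z & ~X)))): α-rule — add (~Y <-> X), (((~Y | V) | ~W) -> (Z & (Z & ~X))).
~~(~W -> ~W): β-rule — branch into ~~W  //  ~W.
  branch 1 (add ~~W):
    (~Y <-> X): β-rule — branch into ~Y, X  //  ~~Y, ~X.
      branch 1.1 (add ~Y, X):
        (((~Y | V) | ~W) -> (Z & (Z & ~X))): β-rule — branch into ~((~Y | V) | ~W)  //  (Z & (Z & ~X)).
          branch 1.1.1 (add ~((~Y | V) | ~W)):
            ~((~Y | V) | ~W): α-rule — add ~(~Y | V), ~~W.
            ~(~Y | V): α-rule — add ~~Y, ~V.
            × closes — contains both Y and ~Y.
          branch 1.1.2 (add (Z & (Z & ~X))):
            (Z & (Z & ~X)): α-rule — add Z, (Z & ~X).
            (Z & ~X): α-rule — add Z, ~X.
            × closes — contains both X and ~X.
      branch 1.2 (add ~~Y, ~X):
        (((~Y | V) | ~W) -> (Z & (Z & ~X))): β-rule — branch into ~((~Y | V) | ~W)  //  (Z & (Z & ~X)).
          branch 1.2.1 (add ~((~Y | V) | ~W)):
            ~((~Y | V) | ~W): α-rule — add ~(~Y | V), ~~W.
            ~(~Y | V): α-rule — add ~~Y, ~V.
            ○ open, literals {V=0, W=1, X=0, Y=1}.
          branch 1.2.2 (add (Z & (Z & ~X))):
            (Z & (Z & ~X)): α-rule — add Z, (Z & ~X).
            (Z & ~X): α-rule — add Z, ~X.
            ○ open, literals {W=1, X=0, Y=1, Z=1}.
  branch 2 (add ~W):
    × closes — contains both W and ~W.
3 branches closed, 2 open.
Each open branch fixes some atoms; the unmentioned ones are free. Counting distinct full assignments: branch {V=0, W=1, X=0, Y=1} (Z) contributes 2 new; branch {W=1, X=0, Y=1, Z=1} (V) contributes 1 new. Total: 3.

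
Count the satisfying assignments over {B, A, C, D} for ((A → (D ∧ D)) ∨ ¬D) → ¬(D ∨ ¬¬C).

Initial set: {(((A → (D ∧ D)) ∨ ¬D) → ¬(D ∨ ¬¬C))}.
(((A → (D ∧ D)) ∨ ¬D) → ¬(D ∨ ¬¬C)): β-rule — branch into ¬((A → (D ∧ D)) ∨ ¬D)  //  ¬(D ∨ ¬¬C).
  branch 1 (add ¬((A → (D ∧ D)) ∨ ¬D)):
    ¬((A → (D ∧ D)) ∨ ¬D): α-rule — add ¬(A → (D ∧ D)), ¬¬D.
    ¬(A → (D ∧ D)): α-rule — add A, ¬(D ∧ D).
    ¬(D ∧ D): β-rule — branch into ¬D  //  ¬D.
      branch 1.1 (add ¬D):
        × closes — contains both D and ¬D.
      branch 1.2 (add ¬D):
        × closes — contains both D and ¬D.
  branch 2 (add ¬(D ∨ ¬¬C)):
    ¬(D ∨ ¬¬C): α-rule — add ¬D, ¬¬¬C.
    ¬¬¬C: drop double negation, giving ¬C.
    ○ open, literals {C=0, D=0}.
2 branches closed, 1 open.
Each open branch fixes some atoms; the unmentioned ones are free. Counting distinct full assignments: branch {C=0, D=0} (B, A) contributes 4 new. Total: 4.

4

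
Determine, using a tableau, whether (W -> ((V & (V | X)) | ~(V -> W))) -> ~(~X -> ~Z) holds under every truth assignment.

Not valid

Assume the negation and expand:
Initial set: {~((W -> ((V & (V | X)) | ~(V -> W))) -> ~(~X -> ~Z))}.
~((W -> ((V & (V | X)) | ~(V -> W))) -> ~(~X -> ~Z)): α-rule — add (W -> ((V & (V | X)) | ~(V -> W))), ~~(~X -> ~Z).
(W -> ((V & (V | X)) | ~(V -> W))): β-rule — branch into ~W  //  ((V & (V | X)) | ~(V -> W)).
  branch 1 (add ~W):
    ~~(~X -> ~Z): β-rule — branch into ~~X  //  ~Z.
      branch 1.1 (add ~~X):
        ○ open, literals {W=false, X=true}.
      branch 1.2 (add ~Z):
        ○ open, literals {W=false, Z=false}.
  branch 2 (add ((V & (V | X)) | ~(V -> W))):
    ~~(~X -> ~Z): β-rule — branch into ~~X  //  ~Z.
      branch 2.1 (add ~~X):
        ((V & (V | X)) | ~(V -> W)): β-rule — branch into (V & (V | X))  //  ~(V -> W).
          branch 2.1.1 (add (V & (V | X))):
            (V & (V | X)): α-rule — add V, (V | X).
            (V | X): β-rule — branch into V  //  X.
              branch 2.1.1.1 (add V):
                ○ open, literals {V=true, X=true}.
              branch 2.1.1.2 (add X):
                ○ open, literals {V=true, X=true}.
          branch 2.1.2 (add ~(V -> W)):
            ~(V -> W): α-rule — add V, ~W.
            ○ open, literals {V=true, W=false, X=true}.
      branch 2.2 (add ~Z):
        ((V & (V | X)) | ~(V -> W)): β-rule — branch into (V & (V | X))  //  ~(V -> W).
          branch 2.2.1 (add (V & (V | X))):
            (V & (V | X)): α-rule — add V, (V | X).
            (V | X): β-rule — branch into V  //  X.
              branch 2.2.1.1 (add V):
                ○ open, literals {V=true, Z=false}.
              branch 2.2.1.2 (add X):
                ○ open, literals {V=true, X=true, Z=false}.
          branch 2.2.2 (add ~(V -> W)):
            ~(V -> W): α-rule — add V, ~W.
            ○ open, literals {V=true, W=false, Z=false}.
0 branches closed, 8 open.
An open branch gives a countermodel: W=false, X=true (unmentioned atoms arbitrary); under it the original formula is false.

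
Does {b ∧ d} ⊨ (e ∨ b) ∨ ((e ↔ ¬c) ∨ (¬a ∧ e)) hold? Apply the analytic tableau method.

Yes

Initial set: {T (b ∧ d); F ((e ∨ b) ∨ ((e ↔ ¬c) ∨ (¬a ∧ e)))}.
T (b ∧ d): α-rule — add T b, T d.
F ((e ∨ b) ∨ ((e ↔ ¬c) ∨ (¬a ∧ e))): α-rule — add F (e ∨ b), F ((e ↔ ¬c) ∨ (¬a ∧ e)).
F (e ∨ b): α-rule — add F e, F b.
× closes — contains both b and ¬b.
All 1 branch closes.
Every branch closed, so the premises entail the conclusion.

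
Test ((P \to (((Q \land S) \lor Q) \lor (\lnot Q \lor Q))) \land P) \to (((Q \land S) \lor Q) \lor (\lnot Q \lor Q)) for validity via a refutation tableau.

Valid

Assume the negation and expand:
Initial set: {F (((P \to (((Q \land S) \lor Q) \lor (\lnot Q \lor Q))) \land P) \to (((Q \land S) \lor Q) \lor (\lnot Q \lor Q)))}.
F (((P \to (((Q \land S) \lor Q) \lor (\lnot Q \lor Q))) \land P) \to (((Q \land S) \lor Q) \lor (\lnot Q \lor Q))): α-rule — add T ((P \to (((Q \land S) \lor Q) \lor (\lnot Q \lor Q))) \land P), F (((Q \land S) \lor Q) \lor (\lnot Q \lor Q)).
T ((P \to (((Q \land S) \lor Q) \lor (\lnot Q \lor Q))) \land P): α-rule — add T (P \to (((Q \land S) \lor Q) \lor (\lnot Q \lor Q))), T P.
F (((Q \land S) \lor Q) \lor (\lnot Q \lor Q)): α-rule — add F ((Q \land S) \lor Q), F (\lnot Q \lor Q).
F ((Q \land S) \lor Q): α-rule — add F (Q \land S), F Q.
F (\lnot Q \lor Q): α-rule — add F \lnot Q, F Q.
× closes — contains both Q and \lnot Q.
All 1 branch closes.
Every branch closed, so the negation is unsatisfiable and the formula is valid.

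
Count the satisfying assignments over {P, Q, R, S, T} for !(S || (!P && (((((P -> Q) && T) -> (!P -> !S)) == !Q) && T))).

Initial set: {!(S || (!P && (((((P -> Q) && T) -> (!P -> !S)) == !Q) && T)))}.
!(S || (!P && (((((P -> Q) && T) -> (!P -> !S)) == !Q) && T))): α-rule — add !S, !(!P && (((((P -> Q) && T) -> (!P -> !S)) == !Q) && T)).
!(!P && (((((P -> Q) && T) -> (!P -> !S)) == !Q) && T)): β-rule — branch into !!P  //  !(((((P -> Q) && T) -> (!P -> !S)) == !Q) && T).
  branch 1 (add !!P):
    ○ open, literals {P=1, S=0}.
  branch 2 (add !(((((P -> Q) && T) -> (!P -> !S)) == !Q) && T)):
    !(((((P -> Q) && T) -> (!P -> !S)) == !Q) && T): β-rule — branch into !((((P -> Q) && T) -> (!P -> !S)) == !Q)  //  !T.
      branch 2.1 (add !((((P -> Q) && T) -> (!P -> !S)) == !Q)):
        !((((P -> Q) && T) -> (!P -> !S)) == !Q): β-rule — branch into (((P -> Q) && T) -> (!P -> !S)), !!Q  //  !(((P -> Q) && T) -> (!P -> !S)), !Q.
          branch 2.1.1 (add (((P -> Q) && T) -> (!P -> !S)), !!Q):
            (((P -> Q) && T) -> (!P -> !S)): β-rule — branch into !((P -> Q) && T)  //  (!P -> !S).
              branch 2.1.1.1 (add !((P -> Q) && T)):
                !((P -> Q) && T): β-rule — branch into !(P -> Q)  //  !T.
                  branch 2.1.1.1.1 (add !(P -> Q)):
                    !(P -> Q): α-rule — add P, !Q.
                    × closes — contains both Q and !Q.
                  branch 2.1.1.1.2 (add !T):
                    ○ open, literals {Q=1, S=0, T=0}.
              branch 2.1.1.2 (add (!P -> !S)):
                (!P -> !S): β-rule — branch into !!P  //  !S.
                  branch 2.1.1.2.1 (add !!P):
                    ○ open, literals {P=1, Q=1, S=0}.
                  branch 2.1.1.2.2 (add !S):
                    ○ open, literals {Q=1, S=0}.
          branch 2.1.2 (add !(((P -> Q) && T) -> (!P -> !S)), !Q):
            !(((P -> Q) && T) -> (!P -> !S)): α-rule — add ((P -> Q) && T), !(!P -> !S).
            ((P -> Q) && T): α-rule — add (P -> Q), T.
            !(!P -> !S): α-rule — add !P, !!S.
            × closes — contains both S and !S.
      branch 2.2 (add !T):
        ○ open, literals {S=0, T=0}.
2 branches closed, 5 open.
Each open branch fixes some atoms; the unmentioned ones are free. Counting distinct full assignments: branch {P=1, S=0} (Q, R, T) contributes 8 new; branch {Q=1, S=0, T=0} (P, R) contributes 2 new; branch {P=1, Q=1, S=0} (R, T) contributes 0 new; branch {Q=1, S=0} (P, R, T) contributes 2 new; branch {S=0, T=0} (P, Q, R) contributes 2 new. Total: 14.

14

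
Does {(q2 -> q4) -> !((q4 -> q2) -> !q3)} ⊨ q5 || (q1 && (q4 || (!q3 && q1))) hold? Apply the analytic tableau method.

No

Initial set: {((q2 -> q4) -> !((q4 -> q2) -> !q3)); !(q5 || (q1 && (q4 || (!q3 && q1))))}.
!(q5 || (q1 && (q4 || (!q3 && q1)))): α-rule — add !q5, !(q1 && (q4 || (!q3 && q1))).
((q2 -> q4) -> !((q4 -> q2) -> !q3)): β-rule — branch into !(q2 -> q4)  //  !((q4 -> q2) -> !q3).
  branch 1 (add !(q2 -> q4)):
    !(q2 -> q4): α-rule — add q2, !q4.
    !(q1 && (q4 || (!q3 && q1))): β-rule — branch into !q1  //  !(q4 || (!q3 && q1)).
      branch 1.1 (add !q1):
        ○ open, literals {q1=0, q2=1, q4=0, q5=0}.
      branch 1.2 (add !(q4 || (!q3 && q1))):
        !(q4 || (!q3 && q1)): α-rule — add !q4, !(!q3 && q1).
        !(!q3 && q1): β-rule — branch into !!q3  //  !q1.
          branch 1.2.1 (add !!q3):
            ○ open, literals {q2=1, q3=1, q4=0, q5=0}.
          branch 1.2.2 (add !q1):
            ○ open, literals {q1=0, q2=1, q4=0, q5=0}.
  branch 2 (add !((q4 -> q2) -> !q3)):
    !((q4 -> q2) -> !q3): α-rule — add (q4 -> q2), !!q3.
    !(q1 && (q4 || (!q3 && q1))): β-rule — branch into !q1  //  !(q4 || (!q3 && q1)).
      branch 2.1 (add !q1):
        (q4 -> q2): β-rule — branch into !q4  //  q2.
          branch 2.1.1 (add !q4):
            ○ open, literals {q1=0, q3=1, q4=0, q5=0}.
          branch 2.1.2 (add q2):
            ○ open, literals {q1=0, q2=1, q3=1, q5=0}.
      branch 2.2 (add !(q4 || (!q3 && q1))):
        !(q4 || (!q3 && q1)): α-rule — add !q4, !(!q3 && q1).
        (q4 -> q2): β-rule — branch into !q4  //  q2.
          branch 2.2.1 (add !q4):
            !(!q3 && q1): β-rule — branch into !!q3  //  !q1.
              branch 2.2.1.1 (add !!q3):
                ○ open, literals {q3=1, q4=0, q5=0}.
              branch 2.2.1.2 (add !q1):
                ○ open, literals {q1=0, q3=1, q4=0, q5=0}.
          branch 2.2.2 (add q2):
            !(!q3 && q1): β-rule — branch into !!q3  //  !q1.
              branch 2.2.2.1 (add !!q3):
                ○ open, literals {q2=1, q3=1, q4=0, q5=0}.
              branch 2.2.2.2 (add !q1):
                ○ open, literals {q1=0, q2=1, q3=1, q4=0, q5=0}.
0 branches closed, 9 open.
An open branch gives a countermodel: q1=0, q2=1, q4=0, q5=0 (unmentioned atoms arbitrary); the premises hold there but the conclusion fails.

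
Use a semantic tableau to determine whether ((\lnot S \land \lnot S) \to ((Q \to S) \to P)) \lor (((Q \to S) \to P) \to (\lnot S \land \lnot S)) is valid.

Valid

Assume the negation and expand:
Initial set: {\lnot (((\lnot S \land \lnot S) \to ((Q \to S) \to P)) \lor (((Q \to S) \to P) \to (\lnot S \land \lnot S)))}.
\lnot (((\lnot S \land \lnot S) \to ((Q \to S) \to P)) \lor (((Q \to S) \to P) \to (\lnot S \land \lnot S))): α-rule — add \lnot ((\lnot S \land \lnot S) \to ((Q \to S) \to P)), \lnot (((Q \to S) \to P) \to (\lnot S \land \lnot S)).
\lnot ((\lnot S \land \lnot S) \to ((Q \to S) \to P)): α-rule — add (\lnot S \land \lnot S), \lnot ((Q \to S) \to P).
\lnot (((Q \to S) \to P) \to (\lnot S \land \lnot S)): α-rule — add ((Q \to S) \to P), \lnot (\lnot S \land \lnot S).
(\lnot S \land \lnot S): α-rule — add \lnot S, \lnot S.
\lnot ((Q \to S) \to P): α-rule — add (Q \to S), \lnot P.
((Q \to S) \to P): β-rule — branch into \lnot (Q \to S)  //  P.
  branch 1 (add \lnot (Q \to S)):
    \lnot (Q \to S): α-rule — add Q, \lnot S.
    \lnot (\lnot S \land \lnot S): β-rule — branch into \lnot \lnot S  //  \lnot \lnot S.
      branch 1.1 (add \lnot \lnot S):
        × closes — contains both S and \lnot S.
      branch 1.2 (add \lnot \lnot S):
        × closes — contains both S and \lnot S.
  branch 2 (add P):
    × closes — contains both P and \lnot P.
All 3 branches close.
Every branch closed, so the negation is unsatisfiable and the formula is valid.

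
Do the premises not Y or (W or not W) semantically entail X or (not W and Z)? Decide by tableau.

Initial set: {(not Y or (W or not W)); not (X or (not W and Z))}.
not (X or (not W and Z)): α-rule — add not X, not (not W and Z).
(not Y or (W or not W)): β-rule — branch into not Y  //  (W or not W).
  branch 1 (add not Y):
    not (not W and Z): β-rule — branch into not not W  //  not Z.
      branch 1.1 (add not not W):
        ○ open, literals {W=true, X=false, Y=false}.
      branch 1.2 (add not Z):
        ○ open, literals {X=false, Y=false, Z=false}.
  branch 2 (add (W or not W)):
    not (not W and Z): β-rule — branch into not not W  //  not Z.
      branch 2.1 (add not not W):
        (W or not W): β-rule — branch into W  //  not W.
          branch 2.1.1 (add W):
            ○ open, literals {W=true, X=false}.
          branch 2.1.2 (add not W):
            × closes — contains both W and not W.
      branch 2.2 (add not Z):
        (W or not W): β-rule — branch into W  //  not W.
          branch 2.2.1 (add W):
            ○ open, literals {W=true, X=false, Z=false}.
          branch 2.2.2 (add not W):
            ○ open, literals {W=false, X=false, Z=false}.
1 branch closed, 5 open.
An open branch gives a countermodel: W=true, X=false, Y=false (unmentioned atoms arbitrary); the premises hold there but the conclusion fails.

No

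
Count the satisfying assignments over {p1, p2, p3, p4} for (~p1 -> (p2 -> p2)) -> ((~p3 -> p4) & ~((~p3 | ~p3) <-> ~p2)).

Initial set: {((~p1 -> (p2 -> p2)) -> ((~p3 -> p4) & ~((~p3 | ~p3) <-> ~p2)))}.
((~p1 -> (p2 -> p2)) -> ((~p3 -> p4) & ~((~p3 | ~p3) <-> ~p2))): β-rule — branch into ~(~p1 -> (p2 -> p2))  //  ((~p3 -> p4) & ~((~p3 | ~p3) <-> ~p2)).
  branch 1 (add ~(~p1 -> (p2 -> p2))):
    ~(~p1 -> (p2 -> p2)): α-rule — add ~p1, ~(p2 -> p2).
    ~(p2 -> p2): α-rule — add p2, ~p2.
    × closes — contains both p2 and ~p2.
  branch 2 (add ((~p3 -> p4) & ~((~p3 | ~p3) <-> ~p2))):
    ((~p3 -> p4) & ~((~p3 | ~p3) <-> ~p2)): α-rule — add (~p3 -> p4), ~((~p3 | ~p3) <-> ~p2).
    (~p3 -> p4): β-rule — branch into ~~p3  //  p4.
      branch 2.1 (add ~~p3):
        ~((~p3 | ~p3) <-> ~p2): β-rule — branch into (~p3 | ~p3), ~~p2  //  ~(~p3 | ~p3), ~p2.
          branch 2.1.1 (add (~p3 | ~p3), ~~p2):
            (~p3 | ~p3): β-rule — branch into ~p3  //  ~p3.
              branch 2.1.1.1 (add ~p3):
                × closes — contains both p3 and ~p3.
              branch 2.1.1.2 (add ~p3):
                × closes — contains both p3 and ~p3.
          branch 2.1.2 (add ~(~p3 | ~p3), ~p2):
            ~(~p3 | ~p3): α-rule — add ~~p3, ~~p3.
            ○ open, literals {p2=false, p3=true}.
      branch 2.2 (add p4):
        ~((~p3 | ~p3) <-> ~p2): β-rule — branch into (~p3 | ~p3), ~~p2  //  ~(~p3 | ~p3), ~p2.
          branch 2.2.1 (add (~p3 | ~p3), ~~p2):
            (~p3 | ~p3): β-rule — branch into ~p3  //  ~p3.
              branch 2.2.1.1 (add ~p3):
                ○ open, literals {p2=true, p3=false, p4=true}.
              branch 2.2.1.2 (add ~p3):
                ○ open, literals {p2=true, p3=false, p4=true}.
          branch 2.2.2 (add ~(~p3 | ~p3), ~p2):
            ~(~p3 | ~p3): α-rule — add ~~p3, ~~p3.
            ○ open, literals {p2=false, p3=true, p4=true}.
3 branches closed, 4 open.
Each open branch fixes some atoms; the unmentioned ones are free. Counting distinct full assignments: branch {p2=false, p3=true} (p1, p4) contributes 4 new; branch {p2=true, p3=false, p4=true} (p1) contributes 2 new; branch {p2=true, p3=false, p4=true} (p1) contributes 0 new; branch {p2=false, p3=true, p4=true} (p1) contributes 0 new. Total: 6.

6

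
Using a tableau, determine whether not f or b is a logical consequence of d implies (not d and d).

No

Initial set: {(d implies (not d and d)); not (not f or b)}.
not (not f or b): α-rule — add not not f, not b.
(d implies (not d and d)): β-rule — branch into not d  //  (not d and d).
  branch 1 (add not d):
    ○ open, literals {b=false, d=false, f=true}.
  branch 2 (add (not d and d)):
    (not d and d): α-rule — add not d, d.
    × closes — contains both d and not d.
1 branch closed, 1 open.
An open branch gives a countermodel: b=false, d=false, f=true (unmentioned atoms arbitrary); the premises hold there but the conclusion fails.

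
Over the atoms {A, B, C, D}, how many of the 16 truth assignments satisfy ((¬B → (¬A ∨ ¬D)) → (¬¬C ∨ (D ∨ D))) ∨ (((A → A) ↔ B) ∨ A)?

Initial set: {(((¬B → (¬A ∨ ¬D)) → (¬¬C ∨ (D ∨ D))) ∨ (((A → A) ↔ B) ∨ A))}.
(((¬B → (¬A ∨ ¬D)) → (¬¬C ∨ (D ∨ D))) ∨ (((A → A) ↔ B) ∨ A)): β-rule — branch into ((¬B → (¬A ∨ ¬D)) → (¬¬C ∨ (D ∨ D)))  //  (((A → A) ↔ B) ∨ A).
  branch 1 (add ((¬B → (¬A ∨ ¬D)) → (¬¬C ∨ (D ∨ D)))):
    ((¬B → (¬A ∨ ¬D)) → (¬¬C ∨ (D ∨ D))): β-rule — branch into ¬(¬B → (¬A ∨ ¬D))  //  (¬¬C ∨ (D ∨ D)).
      branch 1.1 (add ¬(¬B → (¬A ∨ ¬D))):
        ¬(¬B → (¬A ∨ ¬D)): α-rule — add ¬B, ¬(¬A ∨ ¬D).
        ¬(¬A ∨ ¬D): α-rule — add ¬¬A, ¬¬D.
        ○ open, literals {A=true, B=false, D=true}.
      branch 1.2 (add (¬¬C ∨ (D ∨ D))):
        (¬¬C ∨ (D ∨ D)): β-rule — branch into ¬¬C  //  (D ∨ D).
          branch 1.2.1 (add ¬¬C):
            ¬¬C: drop double negation, giving C.
            ○ open, literals {C=true}.
          branch 1.2.2 (add (D ∨ D)):
            (D ∨ D): β-rule — branch into D  //  D.
              branch 1.2.2.1 (add D):
                ○ open, literals {D=true}.
              branch 1.2.2.2 (add D):
                ○ open, literals {D=true}.
  branch 2 (add (((A → A) ↔ B) ∨ A)):
    (((A → A) ↔ B) ∨ A): β-rule — branch into ((A → A) ↔ B)  //  A.
      branch 2.1 (add ((A → A) ↔ B)):
        ((A → A) ↔ B): β-rule — branch into (A → A), B  //  ¬(A → A), ¬B.
          branch 2.1.1 (add (A → A), B):
            (A → A): β-rule — branch into ¬A  //  A.
              branch 2.1.1.1 (add ¬A):
                ○ open, literals {A=false, B=true}.
              branch 2.1.1.2 (add A):
                ○ open, literals {A=true, B=true}.
          branch 2.1.2 (add ¬(A → A), ¬B):
            ¬(A → A): α-rule — add A, ¬A.
            × closes — contains both A and ¬A.
      branch 2.2 (add A):
        ○ open, literals {A=true}.
1 branch closed, 7 open.
Each open branch fixes some atoms; the unmentioned ones are free. Counting distinct full assignments: branch {A=true, B=false, D=true} (C) contributes 2 new; branch {C=true} (A, B, D) contributes 7 new; branch {D=true} (A, B, C) contributes 3 new; branch {D=true} (A, B, C) contributes 0 new; branch {A=false, B=true} (C, D) contributes 1 new; branch {A=true, B=true} (C, D) contributes 1 new; branch {A=true} (B, C, D) contributes 1 new. Total: 15.

15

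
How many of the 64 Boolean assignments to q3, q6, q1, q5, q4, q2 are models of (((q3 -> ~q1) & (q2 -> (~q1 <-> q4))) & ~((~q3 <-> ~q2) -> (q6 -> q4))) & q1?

2

Initial set: {T ((((q3 -> ~q1) & (q2 -> (~q1 <-> q4))) & ~((~q3 <-> ~q2) -> (q6 -> q4))) & q1)}.
T ((((q3 -> ~q1) & (q2 -> (~q1 <-> q4))) & ~((~q3 <-> ~q2) -> (q6 -> q4))) & q1): α-rule — add T (((q3 -> ~q1) & (q2 -> (~q1 <-> q4))) & ~((~q3 <-> ~q2) -> (q6 -> q4))), T q1.
T (((q3 -> ~q1) & (q2 -> (~q1 <-> q4))) & ~((~q3 <-> ~q2) -> (q6 -> q4))): α-rule — add T ((q3 -> ~q1) & (q2 -> (~q1 <-> q4))), T ~((~q3 <-> ~q2) -> (q6 -> q4)).
T ((q3 -> ~q1) & (q2 -> (~q1 <-> q4))): α-rule — add T (q3 -> ~q1), T (q2 -> (~q1 <-> q4)).
T ~((~q3 <-> ~q2) -> (q6 -> q4)): α-rule — add T (~q3 <-> ~q2), F (q6 -> q4).
F (q6 -> q4): α-rule — add T q6, F q4.
T (q3 -> ~q1): β-rule — branch into F q3  //  T ~q1.
  branch 1 (add F q3):
    T (q2 -> (~q1 <-> q4)): β-rule — branch into F q2  //  T (~q1 <-> q4).
      branch 1.1 (add F q2):
        T (~q3 <-> ~q2): β-rule — branch into T ~q3, T ~q2  //  F ~q3, F ~q2.
          branch 1.1.1 (add T ~q3, T ~q2):
            ○ open, literals {q1=1, q2=0, q3=0, q4=0, q6=1}.
          branch 1.1.2 (add F ~q3, F ~q2):
            × closes — contains both q3 and ~q3.
      branch 1.2 (add T (~q1 <-> q4)):
        T (~q3 <-> ~q2): β-rule — branch into T ~q3, T ~q2  //  F ~q3, F ~q2.
          branch 1.2.1 (add T ~q3, T ~q2):
            T (~q1 <-> q4): β-rule — branch into T ~q1, T q4  //  F ~q1, F q4.
              branch 1.2.1.1 (add T ~q1, T q4):
                × closes — contains both q1 and ~q1.
              branch 1.2.1.2 (add F ~q1, F q4):
                ○ open, literals {q1=1, q2=0, q3=0, q4=0, q6=1}.
          branch 1.2.2 (add F ~q3, F ~q2):
            × closes — contains both q3 and ~q3.
  branch 2 (add T ~q1):
    × closes — contains both q1 and ~q1.
4 branches closed, 2 open.
Each open branch fixes some atoms; the unmentioned ones are free. Counting distinct full assignments: branch {q1=1, q2=0, q3=0, q4=0, q6=1} (q5) contributes 2 new; branch {q1=1, q2=0, q3=0, q4=0, q6=1} (q5) contributes 0 new. Total: 2.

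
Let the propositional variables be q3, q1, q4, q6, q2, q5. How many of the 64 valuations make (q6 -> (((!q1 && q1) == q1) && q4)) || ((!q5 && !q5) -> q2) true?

58

Initial set: {((q6 -> (((!q1 && q1) == q1) && q4)) || ((!q5 && !q5) -> q2))}.
((q6 -> (((!q1 && q1) == q1) && q4)) || ((!q5 && !q5) -> q2)): β-rule — branch into (q6 -> (((!q1 && q1) == q1) && q4))  //  ((!q5 && !q5) -> q2).
  branch 1 (add (q6 -> (((!q1 && q1) == q1) && q4))):
    (q6 -> (((!q1 && q1) == q1) && q4)): β-rule — branch into !q6  //  (((!q1 && q1) == q1) && q4).
      branch 1.1 (add !q6):
        ○ open, literals {q6=0}.
      branch 1.2 (add (((!q1 && q1) == q1) && q4)):
        (((!q1 && q1) == q1) && q4): α-rule — add ((!q1 && q1) == q1), q4.
        ((!q1 && q1) == q1): β-rule — branch into (!q1 && q1), q1  //  !(!q1 && q1), !q1.
          branch 1.2.1 (add (!q1 && q1), q1):
            (!q1 && q1): α-rule — add !q1, q1.
            × closes — contains both q1 and !q1.
          branch 1.2.2 (add !(!q1 && q1), !q1):
            !(!q1 && q1): β-rule — branch into !!q1  //  !q1.
              branch 1.2.2.1 (add !!q1):
                × closes — contains both q1 and !q1.
              branch 1.2.2.2 (add !q1):
                ○ open, literals {q1=0, q4=1}.
  branch 2 (add ((!q5 && !q5) -> q2)):
    ((!q5 && !q5) -> q2): β-rule — branch into !(!q5 && !q5)  //  q2.
      branch 2.1 (add !(!q5 && !q5)):
        !(!q5 && !q5): β-rule — branch into !!q5  //  !!q5.
          branch 2.1.1 (add !!q5):
            ○ open, literals {q5=1}.
          branch 2.1.2 (add !!q5):
            ○ open, literals {q5=1}.
      branch 2.2 (add q2):
        ○ open, literals {q2=1}.
2 branches closed, 5 open.
Each open branch fixes some atoms; the unmentioned ones are free. Counting distinct full assignments: branch {q6=0} (q3, q1, q4, q2, q5) contributes 32 new; branch {q1=0, q4=1} (q3, q6, q2, q5) contributes 8 new; branch {q5=1} (q3, q1, q4, q6, q2) contributes 12 new; branch {q5=1} (q3, q1, q4, q6, q2) contributes 0 new; branch {q2=1} (q3, q1, q4, q6, q5) contributes 6 new. Total: 58.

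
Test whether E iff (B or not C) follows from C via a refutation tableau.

Initial set: {C; not (E iff (B or not C))}.
not (E iff (B or not C)): β-rule — branch into E, not (B or not C)  //  not E, (B or not C).
  branch 1 (add E, not (B or not C)):
    not (B or not C): α-rule — add not B, not not C.
    ○ open, literals {B=F, C=T, E=T}.
  branch 2 (add not E, (B or not C)):
    (B or not C): β-rule — branch into B  //  not C.
      branch 2.1 (add B):
        ○ open, literals {B=T, C=T, E=F}.
      branch 2.2 (add not C):
        × closes — contains both C and not C.
1 branch closed, 2 open.
An open branch gives a countermodel: B=F, C=T, E=T (unmentioned atoms arbitrary); the premises hold there but the conclusion fails.

No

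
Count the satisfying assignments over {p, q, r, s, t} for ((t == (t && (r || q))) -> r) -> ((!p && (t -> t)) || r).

Initial set: {T (((t == (t && (r || q))) -> r) -> ((!p && (t -> t)) || r))}.
T (((t == (t && (r || q))) -> r) -> ((!p && (t -> t)) || r)): β-rule — branch into F ((t == (t && (r || q))) -> r)  //  T ((!p && (t -> t)) || r).
  branch 1 (add F ((t == (t && (r || q))) -> r)):
    F ((t == (t && (r || q))) -> r): α-rule — add T (t == (t && (r || q))), F r.
    T (t == (t && (r || q))): β-rule — branch into T t, T (t && (r || q))  //  F t, F (t && (r || q)).
      branch 1.1 (add T t, T (t && (r || q))):
        T (t && (r || q)): α-rule — add T t, T (r || q).
        T (r || q): β-rule — branch into T r  //  T q.
          branch 1.1.1 (add T r):
            × closes — contains both r and !r.
          branch 1.1.2 (add T q):
            ○ open, literals {q=true, r=false, t=true}.
      branch 1.2 (add F t, F (t && (r || q))):
        F (t && (r || q)): β-rule — branch into F t  //  F (r || q).
          branch 1.2.1 (add F t):
            ○ open, literals {r=false, t=false}.
          branch 1.2.2 (add F (r || q)):
            F (r || q): α-rule — add F r, F q.
            ○ open, literals {q=false, r=false, t=false}.
  branch 2 (add T ((!p && (t -> t)) || r)):
    T ((!p && (t -> t)) || r): β-rule — branch into T (!p && (t -> t))  //  T r.
      branch 2.1 (add T (!p && (t -> t))):
        T (!p && (t -> t)): α-rule — add T !p, T (t -> t).
        T (t -> t): β-rule — branch into F t  //  T t.
          branch 2.1.1 (add F t):
            ○ open, literals {p=false, t=false}.
          branch 2.1.2 (add T t):
            ○ open, literals {p=false, t=true}.
      branch 2.2 (add T r):
        ○ open, literals {r=true}.
1 branch closed, 6 open.
Each open branch fixes some atoms; the unmentioned ones are free. Counting distinct full assignments: branch {q=true, r=false, t=true} (p, s) contributes 4 new; branch {r=false, t=false} (p, q, s) contributes 8 new; branch {q=false, r=false, t=false} (p, s) contributes 0 new; branch {p=false, t=false} (q, r, s) contributes 4 new; branch {p=false, t=true} (q, r, s) contributes 6 new; branch {r=true} (p, q, s, t) contributes 8 new. Total: 30.

30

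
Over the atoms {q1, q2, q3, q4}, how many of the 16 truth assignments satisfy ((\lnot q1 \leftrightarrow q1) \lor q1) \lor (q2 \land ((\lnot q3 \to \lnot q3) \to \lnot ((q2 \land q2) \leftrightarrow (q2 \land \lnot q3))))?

Initial set: {T (((\lnot q1 \leftrightarrow q1) \lor q1) \lor (q2 \land ((\lnot q3 \to \lnot q3) \to \lnot ((q2 \land q2) \leftrightarrow (q2 \land \lnot q3)))))}.
T (((\lnot q1 \leftrightarrow q1) \lor q1) \lor (q2 \land ((\lnot q3 \to \lnot q3) \to \lnot ((q2 \land q2) \leftrightarrow (q2 \land \lnot q3))))): β-rule — branch into T ((\lnot q1 \leftrightarrow q1) \lor q1)  //  T (q2 \land ((\lnot q3 \to \lnot q3) \to \lnot ((q2 \land q2) \leftrightarrow (q2 \land \lnot q3)))).
  branch 1 (add T ((\lnot q1 \leftrightarrow q1) \lor q1)):
    T ((\lnot q1 \leftrightarrow q1) \lor q1): β-rule — branch into T (\lnot q1 \leftrightarrow q1)  //  T q1.
      branch 1.1 (add T (\lnot q1 \leftrightarrow q1)):
        T (\lnot q1 \leftrightarrow q1): β-rule — branch into T \lnot q1, T q1  //  F \lnot q1, F q1.
          branch 1.1.1 (add T \lnot q1, T q1):
            × closes — contains both q1 and \lnot q1.
          branch 1.1.2 (add F \lnot q1, F q1):
            × closes — contains both q1 and \lnot q1.
      branch 1.2 (add T q1):
        ○ open, literals {q1=T}.
  branch 2 (add T (q2 \land ((\lnot q3 \to \lnot q3) \to \lnot ((q2 \land q2) \leftrightarrow (q2 \land \lnot q3))))):
    T (q2 \land ((\lnot q3 \to \lnot q3) \to \lnot ((q2 \land q2) \leftrightarrow (q2 \land \lnot q3)))): α-rule — add T q2, T ((\lnot q3 \to \lnot q3) \to \lnot ((q2 \land q2) \leftrightarrow (q2 \land \lnot q3))).
    T ((\lnot q3 \to \lnot q3) \to \lnot ((q2 \land q2) \leftrightarrow (q2 \land \lnot q3))): β-rule — branch into F (\lnot q3 \to \lnot q3)  //  T \lnot ((q2 \land q2) \leftrightarrow (q2 \land \lnot q3)).
      branch 2.1 (add F (\lnot q3 \to \lnot q3)):
        F (\lnot q3 \to \lnot q3): α-rule — add T \lnot q3, F \lnot q3.
        × closes — contains both q3 and \lnot q3.
      branch 2.2 (add T \lnot ((q2 \land q2) \leftrightarrow (q2 \land \lnot q3))):
        T \lnot ((q2 \land q2) \leftrightarrow (q2 \land \lnot q3)): β-rule — branch into T (q2 \land q2), F (q2 \land \lnot q3)  //  F (q2 \land q2), T (q2 \land \lnot q3).
          branch 2.2.1 (add T (q2 \land q2), F (q2 \land \lnot q3)):
            T (q2 \land q2): α-rule — add T q2, T q2.
            F (q2 \land \lnot q3): β-rule — branch into F q2  //  F \lnot q3.
              branch 2.2.1.1 (add F q2):
                × closes — contains both q2 and \lnot q2.
              branch 2.2.1.2 (add F \lnot q3):
                ○ open, literals {q2=T, q3=T}.
          branch 2.2.2 (add F (q2 \land q2), T (q2 \land \lnot q3)):
            T (q2 \land \lnot q3): α-rule — add T q2, T \lnot q3.
            F (q2 \land q2): β-rule — branch into F q2  //  F q2.
              branch 2.2.2.1 (add F q2):
                × closes — contains both q2 and \lnot q2.
              branch 2.2.2.2 (add F q2):
                × closes — contains both q2 and \lnot q2.
6 branches closed, 2 open.
Each open branch fixes some atoms; the unmentioned ones are free. Counting distinct full assignments: branch {q1=T} (q2, q3, q4) contributes 8 new; branch {q2=T, q3=T} (q1, q4) contributes 2 new. Total: 10.

10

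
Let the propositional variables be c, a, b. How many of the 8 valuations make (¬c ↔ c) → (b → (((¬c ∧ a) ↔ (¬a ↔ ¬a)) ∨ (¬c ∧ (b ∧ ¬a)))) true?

Initial set: {((¬c ↔ c) → (b → (((¬c ∧ a) ↔ (¬a ↔ ¬a)) ∨ (¬c ∧ (b ∧ ¬a)))))}.
((¬c ↔ c) → (b → (((¬c ∧ a) ↔ (¬a ↔ ¬a)) ∨ (¬c ∧ (b ∧ ¬a))))): β-rule — branch into ¬(¬c ↔ c)  //  (b → (((¬c ∧ a) ↔ (¬a ↔ ¬a)) ∨ (¬c ∧ (b ∧ ¬a)))).
  branch 1 (add ¬(¬c ↔ c)):
    ¬(¬c ↔ c): β-rule — branch into ¬c, ¬c  //  ¬¬c, c.
      branch 1.1 (add ¬c, ¬c):
        ○ open, literals {c=F}.
      branch 1.2 (add ¬¬c, c):
        ○ open, literals {c=T}.
  branch 2 (add (b → (((¬c ∧ a) ↔ (¬a ↔ ¬a)) ∨ (¬c ∧ (b ∧ ¬a))))):
    (b → (((¬c ∧ a) ↔ (¬a ↔ ¬a)) ∨ (¬c ∧ (b ∧ ¬a)))): β-rule — branch into ¬b  //  (((¬c ∧ a) ↔ (¬a ↔ ¬a)) ∨ (¬c ∧ (b ∧ ¬a))).
      branch 2.1 (add ¬b):
        ○ open, literals {b=F}.
      branch 2.2 (add (((¬c ∧ a) ↔ (¬a ↔ ¬a)) ∨ (¬c ∧ (b ∧ ¬a)))):
        (((¬c ∧ a) ↔ (¬a ↔ ¬a)) ∨ (¬c ∧ (b ∧ ¬a))): β-rule — branch into ((¬c ∧ a) ↔ (¬a ↔ ¬a))  //  (¬c ∧ (b ∧ ¬a)).
          branch 2.2.1 (add ((¬c ∧ a) ↔ (¬a ↔ ¬a))):
            ((¬c ∧ a) ↔ (¬a ↔ ¬a)): β-rule — branch into (¬c ∧ a), (¬a ↔ ¬a)  //  ¬(¬c ∧ a), ¬(¬a ↔ ¬a).
              branch 2.2.1.1 (add (¬c ∧ a), (¬a ↔ ¬a)):
                (¬c ∧ a): α-rule — add ¬c, a.
                (¬a ↔ ¬a): β-rule — branch into ¬a, ¬a  //  ¬¬a, ¬¬a.
                  branch 2.2.1.1.1 (add ¬a, ¬a):
                    × closes — contains both a and ¬a.
                  branch 2.2.1.1.2 (add ¬¬a, ¬¬a):
                    ○ open, literals {a=T, c=F}.
              branch 2.2.1.2 (add ¬(¬c ∧ a), ¬(¬a ↔ ¬a)):
                ¬(¬c ∧ a): β-rule — branch into ¬¬c  //  ¬a.
                  branch 2.2.1.2.1 (add ¬¬c):
                    ¬(¬a ↔ ¬a): β-rule — branch into ¬a, ¬¬a  //  ¬¬a, ¬a.
                      branch 2.2.1.2.1.1 (add ¬a, ¬¬a):
                        × closes — contains both a and ¬a.
                      branch 2.2.1.2.1.2 (add ¬¬a, ¬a):
                        × closes — contains both a and ¬a.
                  branch 2.2.1.2.2 (add ¬a):
                    ¬(¬a ↔ ¬a): β-rule — branch into ¬a, ¬¬a  //  ¬¬a, ¬a.
                      branch 2.2.1.2.2.1 (add ¬a, ¬¬a):
                        × closes — contains both a and ¬a.
                      branch 2.2.1.2.2.2 (add ¬¬a, ¬a):
                        × closes — contains both a and ¬a.
          branch 2.2.2 (add (¬c ∧ (b ∧ ¬a))):
            (¬c ∧ (b ∧ ¬a)): α-rule — add ¬c, (b ∧ ¬a).
            (b ∧ ¬a): α-rule — add b, ¬a.
            ○ open, literals {a=F, b=T, c=F}.
5 branches closed, 5 open.
Each open branch fixes some atoms; the unmentioned ones are free. Counting distinct full assignments: branch {c=F} (a, b) contributes 4 new; branch {c=T} (a, b) contributes 4 new; branch {b=F} (c, a) contributes 0 new; branch {a=T, c=F} (b) contributes 0 new; branch {a=F, b=T, c=F} (none free) contributes 0 new. Total: 8.

8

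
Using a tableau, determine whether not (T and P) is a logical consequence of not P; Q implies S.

Yes

Initial set: {not P; (Q implies S); not not (T and P)}.
not not (T and P): α-rule — add T, P.
× closes — contains both P and not P.
All 1 branch closes.
Every branch closed, so the premises entail the conclusion.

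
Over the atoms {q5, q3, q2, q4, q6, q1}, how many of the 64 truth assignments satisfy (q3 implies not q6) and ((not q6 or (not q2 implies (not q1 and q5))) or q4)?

Initial set: {T ((q3 implies not q6) and ((not q6 or (not q2 implies (not q1 and q5))) or q4))}.
T ((q3 implies not q6) and ((not q6 or (not q2 implies (not q1 and q5))) or q4)): α-rule — add T (q3 implies not q6), T ((not q6 or (not q2 implies (not q1 and q5))) or q4).
T (q3 implies not q6): β-rule — branch into F q3  //  T not q6.
  branch 1 (add F q3):
    T ((not q6 or (not q2 implies (not q1 and q5))) or q4): β-rule — branch into T (not q6 or (not q2 implies (not q1 and q5)))  //  T q4.
      branch 1.1 (add T (not q6 or (not q2 implies (not q1 and q5)))):
        T (not q6 or (not q2 implies (not q1 and q5))): β-rule — branch into T not q6  //  T (not q2 implies (not q1 and q5)).
          branch 1.1.1 (add T not q6):
            ○ open, literals {q3=F, q6=F}.
          branch 1.1.2 (add T (not q2 implies (not q1 and q5))):
            T (not q2 implies (not q1 and q5)): β-rule — branch into F not q2  //  T (not q1 and q5).
              branch 1.1.2.1 (add F not q2):
                ○ open, literals {q2=T, q3=F}.
              branch 1.1.2.2 (add T (not q1 and q5)):
                T (not q1 and q5): α-rule — add T not q1, T q5.
                ○ open, literals {q1=F, q3=F, q5=T}.
      branch 1.2 (add T q4):
        ○ open, literals {q3=F, q4=T}.
  branch 2 (add T not q6):
    T ((not q6 or (not q2 implies (not q1 and q5))) or q4): β-rule — branch into T (not q6 or (not q2 implies (not q1 and q5)))  //  T q4.
      branch 2.1 (add T (not q6 or (not q2 implies (not q1 and q5)))):
        T (not q6 or (not q2 implies (not q1 and q5))): β-rule — branch into T not q6  //  T (not q2 implies (not q1 and q5)).
          branch 2.1.1 (add T not q6):
            ○ open, literals {q6=F}.
          branch 2.1.2 (add T (not q2 implies (not q1 and q5))):
            T (not q2 implies (not q1 and q5)): β-rule — branch into F not q2  //  T (not q1 and q5).
              branch 2.1.2.1 (add F not q2):
                ○ open, literals {q2=T, q6=F}.
              branch 2.1.2.2 (add T (not q1 and q5)):
                T (not q1 and q5): α-rule — add T not q1, T q5.
                ○ open, literals {q1=F, q5=T, q6=F}.
      branch 2.2 (add T q4):
        ○ open, literals {q4=T, q6=F}.
0 branches closed, 8 open.
Each open branch fixes some atoms; the unmentioned ones are free. Counting distinct full assignments: branch {q3=F, q6=F} (q5, q2, q4, q1) contributes 16 new; branch {q2=T, q3=F} (q5, q4, q6, q1) contributes 8 new; branch {q1=F, q3=F, q5=T} (q2, q4, q6) contributes 2 new; branch {q3=F, q4=T} (q5, q2, q6, q1) contributes 3 new; branch {q6=F} (q5, q3, q2, q4, q1) contributes 16 new; branch {q2=T, q6=F} (q5, q3, q4, q1) contributes 0 new; branch {q1=F, q5=T, q6=F} (q3, q2, q4) contributes 0 new; branch {q4=T, q6=F} (q5, q3, q2, q1) contributes 0 new. Total: 45.

45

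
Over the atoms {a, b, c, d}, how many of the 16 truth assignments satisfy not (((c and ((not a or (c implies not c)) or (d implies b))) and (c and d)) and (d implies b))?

Initial set: {T not (((c and ((not a or (c implies not c)) or (d implies b))) and (c and d)) and (d implies b))}.
T not (((c and ((not a or (c implies not c)) or (d implies b))) and (c and d)) and (d implies b)): β-rule — branch into F ((c and ((not a or (c implies not c)) or (d implies b))) and (c and d))  //  F (d implies b).
  branch 1 (add F ((c and ((not a or (c implies not c)) or (d implies b))) and (c and d))):
    F ((c and ((not a or (c implies not c)) or (d implies b))) and (c and d)): β-rule — branch into F (c and ((not a or (c implies not c)) or (d implies b)))  //  F (c and d).
      branch 1.1 (add F (c and ((not a or (c implies not c)) or (d implies b)))):
        F (c and ((not a or (c implies not c)) or (d implies b))): β-rule — branch into F c  //  F ((not a or (c implies not c)) or (d implies b)).
          branch 1.1.1 (add F c):
            ○ open, literals {c=0}.
          branch 1.1.2 (add F ((not a or (c implies not c)) or (d implies b))):
            F ((not a or (c implies not c)) or (d implies b)): α-rule — add F (not a or (c implies not c)), F (d implies b).
            F (not a or (c implies not c)): α-rule — add F not a, F (c implies not c).
            F (d implies b): α-rule — add T d, F b.
            F (c implies not c): α-rule — add T c, F not c.
            ○ open, literals {a=1, b=0, c=1, d=1}.
      branch 1.2 (add F (c and d)):
        F (c and d): β-rule — branch into F c  //  F d.
          branch 1.2.1 (add F c):
            ○ open, literals {c=0}.
          branch 1.2.2 (add F d):
            ○ open, literals {d=0}.
  branch 2 (add F (d implies b)):
    F (d implies b): α-rule — add T d, F b.
    ○ open, literals {b=0, d=1}.
0 branches closed, 5 open.
Each open branch fixes some atoms; the unmentioned ones are free. Counting distinct full assignments: branch {c=0} (a, b, d) contributes 8 new; branch {a=1, b=0, c=1, d=1} (none free) contributes 1 new; branch {c=0} (a, b, d) contributes 0 new; branch {d=0} (a, b, c) contributes 4 new; branch {b=0, d=1} (a, c) contributes 1 new. Total: 14.

14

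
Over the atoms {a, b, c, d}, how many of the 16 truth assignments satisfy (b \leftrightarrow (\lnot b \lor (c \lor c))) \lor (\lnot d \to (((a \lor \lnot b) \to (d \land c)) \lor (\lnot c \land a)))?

13

Initial set: {T ((b \leftrightarrow (\lnot b \lor (c \lor c))) \lor (\lnot d \to (((a \lor \lnot b) \to (d \land c)) \lor (\lnot c \land a))))}.
T ((b \leftrightarrow (\lnot b \lor (c \lor c))) \lor (\lnot d \to (((a \lor \lnot b) \to (d \land c)) \lor (\lnot c \land a)))): β-rule — branch into T (b \leftrightarrow (\lnot b \lor (c \lor c)))  //  T (\lnot d \to (((a \lor \lnot b) \to (d \land c)) \lor (\lnot c \land a))).
  branch 1 (add T (b \leftrightarrow (\lnot b \lor (c \lor c)))):
    T (b \leftrightarrow (\lnot b \lor (c \lor c))): β-rule — branch into T b, T (\lnot b \lor (c \lor c))  //  F b, F (\lnot b \lor (c \lor c)).
      branch 1.1 (add T b, T (\lnot b \lor (c \lor c))):
        T (\lnot b \lor (c \lor c)): β-rule — branch into T \lnot b  //  T (c \lor c).
          branch 1.1.1 (add T \lnot b):
            × closes — contains both b and \lnot b.
          branch 1.1.2 (add T (c \lor c)):
            T (c \lor c): β-rule — branch into T c  //  T c.
              branch 1.1.2.1 (add T c):
                ○ open, literals {b=1, c=1}.
              branch 1.1.2.2 (add T c):
                ○ open, literals {b=1, c=1}.
      branch 1.2 (add F b, F (\lnot b \lor (c \lor c))):
        F (\lnot b \lor (c \lor c)): α-rule — add F \lnot b, F (c \lor c).
        × closes — contains both b and \lnot b.
  branch 2 (add T (\lnot d \to (((a \lor \lnot b) \to (d \land c)) \lor (\lnot c \land a)))):
    T (\lnot d \to (((a \lor \lnot b) \to (d \land c)) \lor (\lnot c \land a))): β-rule — branch into F \lnot d  //  T (((a \lor \lnot b) \to (d \land c)) \lor (\lnot c \land a)).
      branch 2.1 (add F \lnot d):
        ○ open, literals {d=1}.
      branch 2.2 (add T (((a \lor \lnot b) \to (d \land c)) \lor (\lnot c \land a))):
        T (((a \lor \lnot b) \to (d \land c)) \lor (\lnot c \land a)): β-rule — branch into T ((a \lor \lnot b) \to (d \land c))  //  T (\lnot c \land a).
          branch 2.2.1 (add T ((a \lor \lnot b) \to (d \land c))):
            T ((a \lor \lnot b) \to (d \land c)): β-rule — branch into F (a \lor \lnot b)  //  T (d \land c).
              branch 2.2.1.1 (add F (a \lor \lnot b)):
                F (a \lor \lnot b): α-rule — add F a, F \lnot b.
                ○ open, literals {a=0, b=1}.
              branch 2.2.1.2 (add T (d \land c)):
                T (d \land c): α-rule — add T d, T c.
                ○ open, literals {c=1, d=1}.
          branch 2.2.2 (add T (\lnot c \land a)):
            T (\lnot c \land a): α-rule — add T \lnot c, T a.
            ○ open, literals {a=1, c=0}.
2 branches closed, 6 open.
Each open branch fixes some atoms; the unmentioned ones are free. Counting distinct full assignments: branch {b=1, c=1} (a, d) contributes 4 new; branch {b=1, c=1} (a, d) contributes 0 new; branch {d=1} (a, b, c) contributes 6 new; branch {a=0, b=1} (c, d) contributes 1 new; branch {c=1, d=1} (a, b) contributes 0 new; branch {a=1, c=0} (b, d) contributes 2 new. Total: 13.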